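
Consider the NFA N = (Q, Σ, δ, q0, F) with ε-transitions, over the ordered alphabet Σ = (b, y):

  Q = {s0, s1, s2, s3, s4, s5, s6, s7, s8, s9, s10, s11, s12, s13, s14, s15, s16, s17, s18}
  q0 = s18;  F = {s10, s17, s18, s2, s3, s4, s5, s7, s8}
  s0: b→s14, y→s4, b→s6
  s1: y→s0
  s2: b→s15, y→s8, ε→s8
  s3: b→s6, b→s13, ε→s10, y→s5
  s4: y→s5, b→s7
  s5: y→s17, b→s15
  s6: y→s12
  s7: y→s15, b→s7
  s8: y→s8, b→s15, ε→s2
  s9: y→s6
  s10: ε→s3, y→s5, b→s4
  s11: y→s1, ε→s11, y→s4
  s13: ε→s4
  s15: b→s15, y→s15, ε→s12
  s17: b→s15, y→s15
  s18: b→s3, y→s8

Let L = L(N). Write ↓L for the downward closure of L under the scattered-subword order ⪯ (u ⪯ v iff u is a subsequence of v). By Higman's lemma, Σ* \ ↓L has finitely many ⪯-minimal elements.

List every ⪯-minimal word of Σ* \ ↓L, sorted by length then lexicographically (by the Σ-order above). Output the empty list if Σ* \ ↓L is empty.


A = [yb, bbby, byyy].

|Q|=19, |F|=9, |δ|=36 (7 ε).
min D↑ (8 st, q0=0, F={5}): 0:b→1,y→2 1:b→3,y→4 2:b→5,y→2 3:b→6,y→4 4:b→5,y→7 5:b→5,y→5 6:b→6,y→5 7:b→5,y→5 [Hopcroft].
'yb': N↓-sim [13, 6, 2] end={s12,s15} ∉↓L; 2/2 deletions ∈↓L.
'bbby': run [13, 10, 8, 3, 2] end={s12,s15} ∉↓L; 4/4 deletions ∈↓L.
'byyy': N↓-sim [13, 10, 4, 3, 2] end={s12,s15} — reject; 4/4 single-dels accept.
3 minimals (antichain).


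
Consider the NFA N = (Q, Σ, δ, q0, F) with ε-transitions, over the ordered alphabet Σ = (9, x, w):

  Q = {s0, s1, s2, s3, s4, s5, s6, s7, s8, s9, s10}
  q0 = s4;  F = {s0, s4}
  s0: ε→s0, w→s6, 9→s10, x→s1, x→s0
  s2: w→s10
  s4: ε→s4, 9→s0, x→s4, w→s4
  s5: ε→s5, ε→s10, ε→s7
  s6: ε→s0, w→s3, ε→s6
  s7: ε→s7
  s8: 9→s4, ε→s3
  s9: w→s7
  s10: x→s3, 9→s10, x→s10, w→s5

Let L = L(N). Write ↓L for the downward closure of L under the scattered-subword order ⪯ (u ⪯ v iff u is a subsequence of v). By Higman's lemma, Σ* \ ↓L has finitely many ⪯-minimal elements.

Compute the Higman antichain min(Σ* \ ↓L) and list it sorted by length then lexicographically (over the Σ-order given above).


|Q|=11, |F|=2, |δ|=24 (9 ε).
min D↑ (3 st, q0=0, F={2}): 0:9→1,x→0,w→0 1:9→2,x→1,w→1 2:9→2,x→2,w→2.
'99': |S_i|=[8, 7, 4] end={s10,s3,s5,s7} ∉↓L; 2/2 deletions ∈↓L.
1 words, ⪯-incomp.

Antichain: [99].


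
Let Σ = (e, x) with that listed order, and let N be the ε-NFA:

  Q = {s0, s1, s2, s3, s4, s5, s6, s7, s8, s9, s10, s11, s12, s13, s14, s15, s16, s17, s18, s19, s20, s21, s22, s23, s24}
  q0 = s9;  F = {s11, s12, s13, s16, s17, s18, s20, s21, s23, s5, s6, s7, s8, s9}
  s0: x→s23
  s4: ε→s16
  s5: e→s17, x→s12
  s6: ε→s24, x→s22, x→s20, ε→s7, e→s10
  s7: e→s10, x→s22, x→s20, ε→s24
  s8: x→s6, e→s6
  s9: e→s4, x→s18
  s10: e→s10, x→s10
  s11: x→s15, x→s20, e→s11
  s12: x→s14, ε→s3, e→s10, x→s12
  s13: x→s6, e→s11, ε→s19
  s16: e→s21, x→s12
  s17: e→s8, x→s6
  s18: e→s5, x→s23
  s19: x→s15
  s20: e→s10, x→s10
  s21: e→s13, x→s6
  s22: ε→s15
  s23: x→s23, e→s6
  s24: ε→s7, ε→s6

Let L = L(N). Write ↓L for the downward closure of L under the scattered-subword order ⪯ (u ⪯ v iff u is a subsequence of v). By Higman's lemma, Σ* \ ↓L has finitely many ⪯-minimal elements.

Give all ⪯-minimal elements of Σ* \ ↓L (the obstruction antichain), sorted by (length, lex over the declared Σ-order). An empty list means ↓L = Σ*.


|Q|=25, |F|=14, |δ|=45 (9 ε).
min D↑ (14 st, q0=0, F={9}): 0:e→1,x→2 1:e→3,x→4 2:e→5,x→6 3:e→7,x→8 4:e→9,x→4 5:e→10,x→4 6:e→8,x→6 7:e→11,x→8 8:e→9,x→12 9:e→9,x→9 10:e→13,x→8 11:e→11,x→12 12:e→9,x→9 13:e→8,x→8 (ε-aug+det+¬).
'exe': run [22, 19, 10, 1] end={s10} ∉↓L; 3/3 single-dels accept.
'xxee': N↓-sim [22, 15, 11, 7, 1] end={s10} — reject; 4/4 del acc.
'eexxx': run [22, 19, 13, 7, 4, 1] end={s10} rej; 5/5 deletions ∈↓L.
'xxexx': N↓-sim [22, 15, 11, 7, 4, 1] end={s10} — reject; 5/5 deletions ∈↓L.
'eeeexx': run [22, 19, 13, 11, 8, 4, 1] end={s10} ∉↓L; 6/6 del acc.
'xeeeee': run [22, 15, 13, 9, 8, 7, 1] end={s10} rej; 6/6 del acc.
6 words, ⪯-incomp.

A = [exe, xxee, eexxx, xxexx, eeeexx, xeeeee].


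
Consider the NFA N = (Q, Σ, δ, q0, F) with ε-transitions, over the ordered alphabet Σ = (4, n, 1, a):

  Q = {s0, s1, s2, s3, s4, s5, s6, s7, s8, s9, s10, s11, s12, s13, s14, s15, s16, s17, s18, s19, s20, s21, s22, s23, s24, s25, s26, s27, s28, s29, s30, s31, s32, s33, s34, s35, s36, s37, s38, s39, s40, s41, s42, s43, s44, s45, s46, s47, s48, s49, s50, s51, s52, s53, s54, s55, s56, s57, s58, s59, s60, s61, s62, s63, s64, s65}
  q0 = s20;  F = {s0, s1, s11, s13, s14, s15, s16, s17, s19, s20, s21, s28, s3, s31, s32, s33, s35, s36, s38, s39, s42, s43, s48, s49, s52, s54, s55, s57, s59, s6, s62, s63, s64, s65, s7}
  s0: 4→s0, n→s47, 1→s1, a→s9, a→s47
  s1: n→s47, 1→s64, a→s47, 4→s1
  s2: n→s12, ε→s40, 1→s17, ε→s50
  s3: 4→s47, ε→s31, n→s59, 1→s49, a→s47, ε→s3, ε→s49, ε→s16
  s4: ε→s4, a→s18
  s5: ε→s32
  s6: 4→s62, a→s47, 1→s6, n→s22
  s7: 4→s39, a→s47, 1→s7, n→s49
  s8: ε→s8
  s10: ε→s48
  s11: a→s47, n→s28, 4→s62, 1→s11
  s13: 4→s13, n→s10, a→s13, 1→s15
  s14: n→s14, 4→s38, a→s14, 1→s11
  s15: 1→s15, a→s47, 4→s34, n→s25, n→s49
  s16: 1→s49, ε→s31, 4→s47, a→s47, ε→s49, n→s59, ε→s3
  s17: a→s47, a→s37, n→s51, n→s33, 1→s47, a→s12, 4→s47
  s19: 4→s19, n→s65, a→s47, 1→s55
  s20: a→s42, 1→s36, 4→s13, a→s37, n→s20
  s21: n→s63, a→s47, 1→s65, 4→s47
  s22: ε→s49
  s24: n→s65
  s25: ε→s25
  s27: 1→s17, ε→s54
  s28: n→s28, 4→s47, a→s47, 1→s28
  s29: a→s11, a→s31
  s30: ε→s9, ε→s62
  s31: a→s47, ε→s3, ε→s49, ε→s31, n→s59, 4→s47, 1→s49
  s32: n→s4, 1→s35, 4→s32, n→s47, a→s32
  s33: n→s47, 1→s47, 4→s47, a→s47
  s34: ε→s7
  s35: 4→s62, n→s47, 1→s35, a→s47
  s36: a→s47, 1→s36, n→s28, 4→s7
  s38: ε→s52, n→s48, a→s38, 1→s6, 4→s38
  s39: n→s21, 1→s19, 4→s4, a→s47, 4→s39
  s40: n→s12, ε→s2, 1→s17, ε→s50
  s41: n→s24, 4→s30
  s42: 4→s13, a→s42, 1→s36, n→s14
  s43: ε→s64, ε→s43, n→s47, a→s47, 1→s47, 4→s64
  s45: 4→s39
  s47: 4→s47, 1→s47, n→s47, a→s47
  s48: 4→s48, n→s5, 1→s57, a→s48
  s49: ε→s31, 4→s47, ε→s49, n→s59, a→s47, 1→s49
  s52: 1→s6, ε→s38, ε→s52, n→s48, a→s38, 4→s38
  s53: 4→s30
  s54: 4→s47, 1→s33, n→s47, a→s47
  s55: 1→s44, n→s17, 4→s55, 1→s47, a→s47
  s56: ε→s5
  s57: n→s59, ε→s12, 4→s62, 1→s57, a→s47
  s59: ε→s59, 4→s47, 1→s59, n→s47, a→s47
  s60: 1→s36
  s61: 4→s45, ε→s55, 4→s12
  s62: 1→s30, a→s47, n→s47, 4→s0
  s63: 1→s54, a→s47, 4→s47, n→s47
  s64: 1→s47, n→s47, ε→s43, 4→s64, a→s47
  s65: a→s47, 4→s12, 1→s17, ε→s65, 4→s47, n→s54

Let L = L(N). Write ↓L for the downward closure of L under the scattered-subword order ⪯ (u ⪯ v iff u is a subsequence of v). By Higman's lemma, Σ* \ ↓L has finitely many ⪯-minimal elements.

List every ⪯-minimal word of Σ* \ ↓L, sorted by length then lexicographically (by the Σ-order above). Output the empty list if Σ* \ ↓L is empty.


|Q|=66, |F|=35, |δ|=207 (37 ε).
min D↑ (31 st, q0=0, F={8}): 0:4→1,n→0,1→2,a→3 1:4→1,n→4,1→5,a→1 2:4→6,n→7,1→2,a→8 3:4→1,n→9,1→2,a→3 4:4→4,n→10,1→11,a→4 5:4→6,n→12,1→5,a→8 6:4→13,n→12,1→6,a→8 7:4→8,n→7,1→7,a→8 8:4→8,n→8,1→8,a→8 9:4→14,n→9,1→15,a→9 10:4→10,n→8,1→16,a→10 11:4→17,n→18,1→11,a→8 12:4→8,n→18,1→12,a→8 13:4→13,n→19,1→20,a→8 14:4→14,n→4,1→21,a→14 15:4→17,n→7,1→15,a→8 16:4→17,n→8,1→16,a→8 17:4→22,n→8,1→17,a→8 18:4→8,n→8,1→18,a→8 19:4→8,n→23,1→24,a→8 20:4→20,n→24,1→25,a→8 21:4→17,n→12,1→21,a→8 22:4→22,n→8,1→26,a→8 23:4→8,n→8,1→27,a→8 24:4→8,n→27,1→28,a→8 25:4→25,n→28,1→8,a→8 26:4→26,n→8,1→29,a→8 27:4→8,n→8,1→30,a→8 28:4→8,n→30,1→8,a→8 29:4→29,n→8,1→8,a→8 30:4→8,n→8,1→8,a→8 [Hopcroft].
'1a': |S_i|=[49, 39, 5] end={s12,s18,s37,s47,s9} rej; 2/2 deletions ∈↓L.
'1n4': N↓-sim [49, 39, 18, 2] end={s12,s47} rej; 3/3 single-dels accept.
'4nnn': |S_i|=[49, 43, 32, 18, 3] end={s18,s4,s47} rej; 4/4 del acc.
'4n14n': run [49, 43, 32, 22, 9, 1] end={s47} rej; 5/5 del acc.
'an14n': N↓-sim [49, 48, 38, 26, 9, 1] end={s47} rej; 5/5 deletions ∈↓L.
'144111': run [49, 39, 30, 21, 14, 10, 2] end={s44,s47} ∉↓L; 6/6 deletions ∈↓L.
6 obstructions.

min(Σ*\↓L) = [1a, 1n4, 4nnn, 4n14n, an14n, 144111].


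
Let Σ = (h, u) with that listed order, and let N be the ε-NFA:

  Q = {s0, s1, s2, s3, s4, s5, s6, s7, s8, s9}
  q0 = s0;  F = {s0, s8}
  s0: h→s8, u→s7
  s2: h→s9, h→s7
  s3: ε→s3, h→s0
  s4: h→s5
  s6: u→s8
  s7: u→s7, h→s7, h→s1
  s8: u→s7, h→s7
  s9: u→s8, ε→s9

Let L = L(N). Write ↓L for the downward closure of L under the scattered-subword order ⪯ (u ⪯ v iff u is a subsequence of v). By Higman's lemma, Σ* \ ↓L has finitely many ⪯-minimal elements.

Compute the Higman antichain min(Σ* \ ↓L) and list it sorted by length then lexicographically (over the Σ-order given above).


|Q|=10, |F|=2, |δ|=15 (2 ε).
min D↑ (3 st, q0=0, F={2}): 0:h→1,u→2 1:h→2,u→2 2:h→2,u→2 [Hopcroft].
'u': N↓-sim [4, 2] end={s1,s7} rej; 1/1 single-dels accept.
'hh': |S_i|=[4, 3, 2] end={s1,s7} ∉↓L; 2/2 del acc.
2 words, ⪯-incomp.

Antichain: [u, hh].


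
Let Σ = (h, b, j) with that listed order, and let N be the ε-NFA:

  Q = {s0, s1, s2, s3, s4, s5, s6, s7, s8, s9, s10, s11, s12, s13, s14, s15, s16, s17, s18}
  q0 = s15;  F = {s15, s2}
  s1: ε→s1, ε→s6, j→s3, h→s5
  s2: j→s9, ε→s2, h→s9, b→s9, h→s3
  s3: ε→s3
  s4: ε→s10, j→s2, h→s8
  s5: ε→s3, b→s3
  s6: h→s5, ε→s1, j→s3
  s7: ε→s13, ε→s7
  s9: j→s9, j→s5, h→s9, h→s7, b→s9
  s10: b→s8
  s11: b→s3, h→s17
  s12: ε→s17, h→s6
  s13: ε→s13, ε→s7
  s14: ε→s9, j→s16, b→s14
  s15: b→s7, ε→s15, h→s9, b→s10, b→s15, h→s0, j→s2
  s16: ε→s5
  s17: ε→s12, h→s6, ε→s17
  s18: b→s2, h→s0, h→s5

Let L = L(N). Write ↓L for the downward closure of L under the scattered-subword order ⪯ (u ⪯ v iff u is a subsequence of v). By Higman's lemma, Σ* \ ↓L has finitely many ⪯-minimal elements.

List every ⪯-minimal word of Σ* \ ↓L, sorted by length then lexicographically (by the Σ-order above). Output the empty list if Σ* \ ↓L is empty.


min(Σ*\↓L) = [h, jb, jj].

|Q|=19, |F|=2, |δ|=49 (17 ε).
min D↑ (3 st, q0=0, F={1}): 0:h→1,b→0,j→2 1:h→1,b→1,j→1 2:h→1,b→1,j→1 [Hopcroft].
'h': |S_i|=[10, 6] end={s0,s13,s3,s5,s7,s9} rej; 1/1 del acc.
'jb': |S_i|=[10, 6, 5] end={s13,s3,s5,s7,s9} — reject; 2/2 single-dels accept.
'jj': |S_i|=[10, 6, 5] end={s13,s3,s5,s7,s9} — reject; 2/2 deletions ∈↓L.
3 obstructions.


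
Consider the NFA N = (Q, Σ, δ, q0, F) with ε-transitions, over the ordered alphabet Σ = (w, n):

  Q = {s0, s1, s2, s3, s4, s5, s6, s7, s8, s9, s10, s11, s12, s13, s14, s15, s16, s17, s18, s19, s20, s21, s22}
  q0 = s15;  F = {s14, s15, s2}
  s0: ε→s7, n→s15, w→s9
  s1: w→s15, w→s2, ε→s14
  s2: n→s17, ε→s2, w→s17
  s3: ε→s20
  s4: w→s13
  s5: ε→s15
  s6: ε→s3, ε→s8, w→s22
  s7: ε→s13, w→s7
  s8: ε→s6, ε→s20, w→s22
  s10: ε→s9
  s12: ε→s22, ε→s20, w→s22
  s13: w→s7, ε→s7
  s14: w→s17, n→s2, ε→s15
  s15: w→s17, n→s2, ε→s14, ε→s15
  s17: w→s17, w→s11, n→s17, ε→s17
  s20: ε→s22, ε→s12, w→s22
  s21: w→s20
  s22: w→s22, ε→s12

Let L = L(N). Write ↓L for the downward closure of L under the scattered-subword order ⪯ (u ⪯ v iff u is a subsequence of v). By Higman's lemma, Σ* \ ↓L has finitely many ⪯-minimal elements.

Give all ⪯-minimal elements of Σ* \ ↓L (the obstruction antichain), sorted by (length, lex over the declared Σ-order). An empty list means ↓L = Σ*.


A = [w, nn].

|Q|=23, |F|=3, |δ|=43 (21 ε).
min D↑ (3 st, q0=0, F={1}): 0:w→1,n→2 1:w→1,n→1 2:w→1,n→1 (ε-aug+det+¬).
'w': N↓-sim [5, 2] end={s11,s17} rej; 1/1 single-dels accept.
'nn': N↓-sim [5, 3, 2] end={s11,s17} — reject; 2/2 deletions ∈↓L.
2 words, ⪯-incomp.


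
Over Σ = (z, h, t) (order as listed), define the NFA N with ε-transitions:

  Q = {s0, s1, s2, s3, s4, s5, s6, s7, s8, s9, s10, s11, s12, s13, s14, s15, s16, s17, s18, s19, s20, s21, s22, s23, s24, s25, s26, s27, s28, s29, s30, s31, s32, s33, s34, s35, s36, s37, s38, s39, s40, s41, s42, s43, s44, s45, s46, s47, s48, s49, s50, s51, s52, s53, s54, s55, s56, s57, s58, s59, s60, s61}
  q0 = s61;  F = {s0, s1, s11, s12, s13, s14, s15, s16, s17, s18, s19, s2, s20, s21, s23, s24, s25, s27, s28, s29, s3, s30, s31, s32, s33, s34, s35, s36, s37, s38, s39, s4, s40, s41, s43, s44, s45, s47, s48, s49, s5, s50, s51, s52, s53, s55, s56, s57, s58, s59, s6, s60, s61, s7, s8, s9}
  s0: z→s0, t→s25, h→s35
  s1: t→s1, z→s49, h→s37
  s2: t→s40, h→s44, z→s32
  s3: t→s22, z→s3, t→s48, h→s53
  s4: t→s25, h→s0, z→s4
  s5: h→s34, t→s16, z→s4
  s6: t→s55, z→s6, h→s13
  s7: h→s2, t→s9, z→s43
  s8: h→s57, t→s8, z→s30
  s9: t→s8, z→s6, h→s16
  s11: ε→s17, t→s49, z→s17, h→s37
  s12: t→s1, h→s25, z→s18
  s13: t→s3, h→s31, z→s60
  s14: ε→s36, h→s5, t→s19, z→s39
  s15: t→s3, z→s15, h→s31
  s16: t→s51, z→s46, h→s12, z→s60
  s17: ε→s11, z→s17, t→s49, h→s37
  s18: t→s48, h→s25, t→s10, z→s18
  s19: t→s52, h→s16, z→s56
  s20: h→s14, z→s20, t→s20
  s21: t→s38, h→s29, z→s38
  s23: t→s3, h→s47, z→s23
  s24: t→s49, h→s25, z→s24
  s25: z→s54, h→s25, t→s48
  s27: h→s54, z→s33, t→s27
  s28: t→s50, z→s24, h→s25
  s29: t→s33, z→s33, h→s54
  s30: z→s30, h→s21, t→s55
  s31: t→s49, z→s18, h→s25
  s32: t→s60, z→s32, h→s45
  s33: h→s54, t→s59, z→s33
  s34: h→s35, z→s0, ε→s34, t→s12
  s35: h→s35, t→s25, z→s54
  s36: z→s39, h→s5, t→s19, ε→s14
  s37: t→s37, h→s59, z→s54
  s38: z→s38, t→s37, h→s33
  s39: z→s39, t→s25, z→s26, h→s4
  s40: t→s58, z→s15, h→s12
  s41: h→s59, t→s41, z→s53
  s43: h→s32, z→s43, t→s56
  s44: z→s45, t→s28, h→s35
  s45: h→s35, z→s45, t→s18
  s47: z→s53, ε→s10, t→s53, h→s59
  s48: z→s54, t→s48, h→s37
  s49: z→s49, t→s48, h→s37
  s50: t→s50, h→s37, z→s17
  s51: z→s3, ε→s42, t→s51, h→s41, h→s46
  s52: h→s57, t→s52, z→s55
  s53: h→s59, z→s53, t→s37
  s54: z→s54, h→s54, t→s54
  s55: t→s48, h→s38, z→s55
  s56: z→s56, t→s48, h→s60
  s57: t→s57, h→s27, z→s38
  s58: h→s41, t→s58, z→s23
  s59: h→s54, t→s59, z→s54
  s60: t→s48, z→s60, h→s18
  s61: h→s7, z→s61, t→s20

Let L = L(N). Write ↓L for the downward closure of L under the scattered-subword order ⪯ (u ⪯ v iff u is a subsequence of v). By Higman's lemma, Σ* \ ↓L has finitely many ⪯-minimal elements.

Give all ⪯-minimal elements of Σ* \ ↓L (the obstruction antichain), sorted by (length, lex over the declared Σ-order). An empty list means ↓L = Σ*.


|Q|=62, |F|=56, |δ|=183 (7 ε).
min D↑ (55 st, q0=0, F={35}): 0:z→0,h→1,t→2 1:z→3,h→4,t→5 2:z→2,h→6,t→2 3:z→3,h→7,t→8 4:z→7,h→9,t→10 5:z→11,h→12,t→13 6:z→14,h→15,t→16 7:z→7,h→17,t→18 8:z→8,h→18,t→19 9:z→17,h→20,t→21 10:z→22,h→23,t→24 11:z→11,h→25,t→26 12:z→18,h→23,t→27 13:z→28,h→29,t→13 14:z→14,h→30,t→31 15:z→30,h→32,t→12 16:z→8,h→12,t→33 17:z→17,h→20,t→34 18:z→18,h→34,t→19 19:z→35,h→36,t→19 20:z→35,h→20,t→31 21:z→37,h→31,t→38 22:z→22,h→39,t→40 23:z→34,h→31,t→41 24:z→42,h→43,t→24 25:z→18,h→39,t→40 26:z→26,h→44,t→19 27:z→40,h→43,t→27 28:z→28,h→45,t→26 29:z→44,h→46,t→29 30:z→30,h→47,t→31 31:z→35,h→31,t→19 32:z→47,h→20,t→23 33:z→26,h→29,t→33 34:z→34,h→31,t→19 35:z→35,h→35,t→35 36:z→35,h→48,t→36 37:z→37,h→31,t→49 38:z→50,h→36,t→38 39:z→34,h→31,t→49 40:z→40,h→51,t→19 41:z→49,h→36,t→41 42:z→42,h→52,t→40 43:z→51,h→48,t→43 44:z→44,h→53,t→36 45:z→44,h→54,t→44 46:z→53,h→35,t→46 47:z→47,h→20,t→31 48:z→35,h→35,t→48 49:z→49,h→36,t→19 50:z→50,h→36,t→49 51:z→51,h→48,t→36 52:z→51,h→48,t→51 53:z→53,h→35,t→48 54:z→53,h→35,t→53 (ε-aug+det+¬).
'hzttz': run [62, 60, 37, 16, 6, 1] end={s54} — reject; 5/5 single-dels accept.
'hhhhz': run [62, 60, 46, 28, 6, 1] end={s54} ∉↓L; 5/5 single-dels accept.
'thztz': run [62, 55, 41, 22, 7, 1] end={s54} — reject; 5/5 deletions ∈↓L.
'htthhh': |S_i|=[62, 60, 45, 30, 14, 5, 1] end={s54} ∉↓L; 6/6 single-dels accept.
4 words, ⪯-incomp.

A = [hzttz, hhhhz, thztz, htthhh].


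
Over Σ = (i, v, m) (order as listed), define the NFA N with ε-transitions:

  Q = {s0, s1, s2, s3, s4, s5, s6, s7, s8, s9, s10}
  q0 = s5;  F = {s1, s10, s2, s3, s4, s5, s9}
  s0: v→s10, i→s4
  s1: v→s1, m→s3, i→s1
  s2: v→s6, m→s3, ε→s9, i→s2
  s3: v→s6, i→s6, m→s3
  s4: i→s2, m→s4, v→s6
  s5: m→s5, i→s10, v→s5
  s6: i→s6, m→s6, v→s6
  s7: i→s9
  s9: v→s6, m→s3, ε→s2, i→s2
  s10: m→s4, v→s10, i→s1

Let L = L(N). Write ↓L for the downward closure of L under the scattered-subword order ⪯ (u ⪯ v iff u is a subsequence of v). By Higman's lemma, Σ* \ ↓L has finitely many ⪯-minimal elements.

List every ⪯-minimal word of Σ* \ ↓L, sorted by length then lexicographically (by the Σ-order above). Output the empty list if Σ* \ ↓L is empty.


|Q|=11, |F|=7, |δ|=29 (2 ε).
min D↑ (7 st, q0=0, F={6}): 0:i→1,v→0,m→0 1:i→2,v→1,m→3 2:i→2,v→2,m→4 3:i→5,v→6,m→3 4:i→6,v→6,m→4 5:i→5,v→6,m→4 6:i→6,v→6,m→6 (ε-aug+det+¬).
'imv': N↓-sim [8, 7, 5, 1] end={s6} rej; 3/3 single-dels accept.
'iimi': N↓-sim [8, 7, 5, 2, 1] end={s6} ∉↓L; 4/4 del acc.
2 words, ⪯-incomp.

A = [imv, iimi].


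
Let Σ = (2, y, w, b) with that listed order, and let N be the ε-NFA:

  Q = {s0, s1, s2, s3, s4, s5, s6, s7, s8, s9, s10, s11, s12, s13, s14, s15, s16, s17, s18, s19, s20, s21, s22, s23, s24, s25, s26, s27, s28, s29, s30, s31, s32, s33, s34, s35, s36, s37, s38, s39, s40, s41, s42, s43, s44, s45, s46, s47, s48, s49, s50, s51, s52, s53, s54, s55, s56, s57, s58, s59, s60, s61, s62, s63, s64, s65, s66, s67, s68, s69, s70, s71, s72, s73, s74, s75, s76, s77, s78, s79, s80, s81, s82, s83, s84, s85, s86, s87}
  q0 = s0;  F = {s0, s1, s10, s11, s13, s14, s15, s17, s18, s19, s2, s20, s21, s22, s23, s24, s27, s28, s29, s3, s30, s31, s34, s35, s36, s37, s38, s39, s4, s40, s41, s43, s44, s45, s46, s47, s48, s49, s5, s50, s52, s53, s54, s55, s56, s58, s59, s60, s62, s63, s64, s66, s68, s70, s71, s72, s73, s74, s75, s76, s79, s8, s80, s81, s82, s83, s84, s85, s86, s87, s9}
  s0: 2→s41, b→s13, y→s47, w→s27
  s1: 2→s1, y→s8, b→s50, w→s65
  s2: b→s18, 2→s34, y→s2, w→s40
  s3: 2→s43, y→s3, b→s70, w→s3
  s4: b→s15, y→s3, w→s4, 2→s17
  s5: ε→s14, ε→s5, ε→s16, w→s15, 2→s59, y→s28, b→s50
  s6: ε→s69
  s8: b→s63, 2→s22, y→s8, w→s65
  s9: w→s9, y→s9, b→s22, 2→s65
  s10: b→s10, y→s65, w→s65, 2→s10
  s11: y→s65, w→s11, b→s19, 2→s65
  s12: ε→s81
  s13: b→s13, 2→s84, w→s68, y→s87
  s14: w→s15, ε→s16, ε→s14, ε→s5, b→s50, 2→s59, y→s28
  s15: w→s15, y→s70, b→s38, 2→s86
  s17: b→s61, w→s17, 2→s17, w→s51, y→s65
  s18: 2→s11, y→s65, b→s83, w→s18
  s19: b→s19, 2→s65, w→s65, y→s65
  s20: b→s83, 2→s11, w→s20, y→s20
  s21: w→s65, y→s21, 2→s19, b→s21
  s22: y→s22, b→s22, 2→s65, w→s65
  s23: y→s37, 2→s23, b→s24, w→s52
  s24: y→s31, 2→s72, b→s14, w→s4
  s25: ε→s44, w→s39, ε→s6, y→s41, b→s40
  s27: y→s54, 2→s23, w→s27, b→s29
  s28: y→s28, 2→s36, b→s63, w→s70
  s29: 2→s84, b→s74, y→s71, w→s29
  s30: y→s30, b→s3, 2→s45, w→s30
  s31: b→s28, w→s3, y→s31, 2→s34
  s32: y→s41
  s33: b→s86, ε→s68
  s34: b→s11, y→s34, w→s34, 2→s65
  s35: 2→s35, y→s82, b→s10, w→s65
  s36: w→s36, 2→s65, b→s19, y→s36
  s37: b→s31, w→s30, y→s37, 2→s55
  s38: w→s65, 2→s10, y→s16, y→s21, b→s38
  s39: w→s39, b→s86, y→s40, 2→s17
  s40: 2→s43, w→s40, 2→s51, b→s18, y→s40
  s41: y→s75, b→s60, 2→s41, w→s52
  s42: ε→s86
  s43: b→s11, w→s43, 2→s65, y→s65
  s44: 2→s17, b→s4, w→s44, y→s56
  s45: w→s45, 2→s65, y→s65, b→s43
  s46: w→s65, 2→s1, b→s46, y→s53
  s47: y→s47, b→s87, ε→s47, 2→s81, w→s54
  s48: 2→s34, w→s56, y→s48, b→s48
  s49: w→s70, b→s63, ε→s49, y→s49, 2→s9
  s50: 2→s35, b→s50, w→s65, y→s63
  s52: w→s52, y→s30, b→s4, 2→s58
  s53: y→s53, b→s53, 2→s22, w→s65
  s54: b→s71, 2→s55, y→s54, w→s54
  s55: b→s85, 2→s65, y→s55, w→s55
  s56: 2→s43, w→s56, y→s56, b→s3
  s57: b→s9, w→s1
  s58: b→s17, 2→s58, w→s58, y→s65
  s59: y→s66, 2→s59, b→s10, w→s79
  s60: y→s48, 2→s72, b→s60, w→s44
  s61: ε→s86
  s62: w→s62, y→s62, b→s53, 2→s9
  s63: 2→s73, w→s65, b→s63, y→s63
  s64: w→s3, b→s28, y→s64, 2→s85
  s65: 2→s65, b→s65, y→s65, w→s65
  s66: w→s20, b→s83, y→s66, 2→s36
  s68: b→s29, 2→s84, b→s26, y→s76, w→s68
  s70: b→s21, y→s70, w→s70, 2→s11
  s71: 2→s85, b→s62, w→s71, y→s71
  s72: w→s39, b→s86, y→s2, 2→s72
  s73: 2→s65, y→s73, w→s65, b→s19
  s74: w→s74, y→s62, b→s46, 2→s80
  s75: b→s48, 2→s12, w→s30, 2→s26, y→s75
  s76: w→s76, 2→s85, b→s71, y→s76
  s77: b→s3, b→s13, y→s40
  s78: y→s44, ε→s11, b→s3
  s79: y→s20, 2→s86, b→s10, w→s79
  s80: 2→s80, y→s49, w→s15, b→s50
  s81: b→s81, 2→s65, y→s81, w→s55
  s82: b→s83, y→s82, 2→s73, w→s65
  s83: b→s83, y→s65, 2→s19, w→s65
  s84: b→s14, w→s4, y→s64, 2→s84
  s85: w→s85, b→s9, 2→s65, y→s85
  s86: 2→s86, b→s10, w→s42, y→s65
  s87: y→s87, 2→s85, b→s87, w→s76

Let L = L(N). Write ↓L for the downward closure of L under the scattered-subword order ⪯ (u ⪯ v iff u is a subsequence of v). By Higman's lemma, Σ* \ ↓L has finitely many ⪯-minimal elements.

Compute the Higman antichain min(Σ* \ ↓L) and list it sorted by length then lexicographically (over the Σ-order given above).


min(Σ*\↓L) = [y22, 2w2y, 2b2by, wbbbw, b2bbw].

|Q|=88, |F|=71, |δ|=321 (16 ε).
min D↑ (71 st, q0=0, F={21}): 0:2→1,y→2,w→3,b→4 1:2→1,y→5,w→6,b→7 2:2→8,y→2,w→9,b→10 3:2→11,y→9,w→3,b→12 4:2→13,y→10,w→14,b→4 5:2→8,y→5,w→15,b→16 6:2→17,y→15,w→6,b→18 7:2→19,y→16,w→20,b→7 8:2→21,y→8,w→22,b→8 9:2→22,y→9,w→9,b→23 10:2→24,y→10,w→25,b→10 11:2→11,y→26,w→6,b→27 12:2→13,y→23,w→12,b→28 13:2→13,y→29,w→18,b→30 14:2→13,y→25,w→14,b→12 15:2→31,y→15,w→15,b→32 16:2→33,y→16,w→34,b→16 17:2→17,y→21,w→17,b→35 18:2→35,y→32,w→18,b→36 19:2→19,y→37,w→38,b→39 20:2→35,y→34,w→20,b→18 21:2→21,y→21,w→21,b→21 22:2→21,y→22,w→22,b→24 23:2→24,y→23,w→23,b→40 24:2→21,y→24,w→24,b→41 25:2→24,y→25,w→25,b→23 26:2→22,y→26,w→15,b→42 27:2→19,y→42,w→18,b→30 28:2→43,y→40,w→28,b→44 29:2→24,y→29,w→32,b→45 30:2→46,y→45,w→36,b→47 31:2→21,y→21,w→31,b→48 32:2→48,y→32,w→32,b→49 33:2→21,y→33,w→33,b→50 34:2→48,y→34,w→34,b→32 35:2→35,y→21,w→35,b→39 36:2→39,y→49,w→36,b→51 37:2→33,y→37,w→52,b→53 38:2→35,y→52,w→38,b→39 39:2→39,y→21,w→39,b→54 40:2→41,y→40,w→40,b→55 41:2→21,y→41,w→41,b→56 42:2→33,y→42,w→32,b→45 43:2→43,y→57,w→36,b→47 44:2→58,y→55,w→21,b→44 45:2→59,y→45,w→49,b→60 46:2→46,y→61,w→62,b→54 47:2→63,y→60,w→21,b→47 48:2→21,y→21,w→48,b→50 49:2→50,y→49,w→49,b→64 50:2→21,y→21,w→50,b→65 51:2→54,y→64,w→21,b→51 52:2→48,y→52,w→52,b→53 53:2→50,y→21,w→53,b→66 54:2→54,y→21,w→21,b→54 55:2→56,y→55,w→21,b→55 56:2→21,y→56,w→21,b→56 57:2→41,y→57,w→49,b→60 58:2→58,y→67,w→21,b→47 59:2→21,y→59,w→59,b→65 60:2→68,y→60,w→21,b→60 61:2→59,y→61,w→69,b→66 62:2→39,y→69,w→62,b→54 63:2→63,y→70,w→21,b→54 64:2→65,y→64,w→21,b→64 65:2→21,y→21,w→21,b→65 66:2→65,y→21,w→21,b→66 67:2→56,y→67,w→21,b→60 68:2→21,y→68,w→21,b→65 69:2→50,y→69,w→69,b→66 70:2→68,y→70,w→21,b→66.
'y22': |S_i|=[78, 45, 16, 1] end={s65} ∉↓L; 3/3 del acc.
'2w2y': |S_i|=[78, 64, 35, 12, 1] end={s65} rej; 4/4 del acc.
'2b2by': |S_i|=[78, 64, 48, 25, 9, 1] end={s65} ∉↓L; 5/5 deletions ∈↓L.
'wbbbw': run [78, 68, 55, 37, 17, 1] end={s65} rej; 5/5 del acc.
'b2bbw': run [78, 65, 46, 29, 13, 1] end={s65} — reject; 5/5 deletions ∈↓L.
5 minimals (antichain).


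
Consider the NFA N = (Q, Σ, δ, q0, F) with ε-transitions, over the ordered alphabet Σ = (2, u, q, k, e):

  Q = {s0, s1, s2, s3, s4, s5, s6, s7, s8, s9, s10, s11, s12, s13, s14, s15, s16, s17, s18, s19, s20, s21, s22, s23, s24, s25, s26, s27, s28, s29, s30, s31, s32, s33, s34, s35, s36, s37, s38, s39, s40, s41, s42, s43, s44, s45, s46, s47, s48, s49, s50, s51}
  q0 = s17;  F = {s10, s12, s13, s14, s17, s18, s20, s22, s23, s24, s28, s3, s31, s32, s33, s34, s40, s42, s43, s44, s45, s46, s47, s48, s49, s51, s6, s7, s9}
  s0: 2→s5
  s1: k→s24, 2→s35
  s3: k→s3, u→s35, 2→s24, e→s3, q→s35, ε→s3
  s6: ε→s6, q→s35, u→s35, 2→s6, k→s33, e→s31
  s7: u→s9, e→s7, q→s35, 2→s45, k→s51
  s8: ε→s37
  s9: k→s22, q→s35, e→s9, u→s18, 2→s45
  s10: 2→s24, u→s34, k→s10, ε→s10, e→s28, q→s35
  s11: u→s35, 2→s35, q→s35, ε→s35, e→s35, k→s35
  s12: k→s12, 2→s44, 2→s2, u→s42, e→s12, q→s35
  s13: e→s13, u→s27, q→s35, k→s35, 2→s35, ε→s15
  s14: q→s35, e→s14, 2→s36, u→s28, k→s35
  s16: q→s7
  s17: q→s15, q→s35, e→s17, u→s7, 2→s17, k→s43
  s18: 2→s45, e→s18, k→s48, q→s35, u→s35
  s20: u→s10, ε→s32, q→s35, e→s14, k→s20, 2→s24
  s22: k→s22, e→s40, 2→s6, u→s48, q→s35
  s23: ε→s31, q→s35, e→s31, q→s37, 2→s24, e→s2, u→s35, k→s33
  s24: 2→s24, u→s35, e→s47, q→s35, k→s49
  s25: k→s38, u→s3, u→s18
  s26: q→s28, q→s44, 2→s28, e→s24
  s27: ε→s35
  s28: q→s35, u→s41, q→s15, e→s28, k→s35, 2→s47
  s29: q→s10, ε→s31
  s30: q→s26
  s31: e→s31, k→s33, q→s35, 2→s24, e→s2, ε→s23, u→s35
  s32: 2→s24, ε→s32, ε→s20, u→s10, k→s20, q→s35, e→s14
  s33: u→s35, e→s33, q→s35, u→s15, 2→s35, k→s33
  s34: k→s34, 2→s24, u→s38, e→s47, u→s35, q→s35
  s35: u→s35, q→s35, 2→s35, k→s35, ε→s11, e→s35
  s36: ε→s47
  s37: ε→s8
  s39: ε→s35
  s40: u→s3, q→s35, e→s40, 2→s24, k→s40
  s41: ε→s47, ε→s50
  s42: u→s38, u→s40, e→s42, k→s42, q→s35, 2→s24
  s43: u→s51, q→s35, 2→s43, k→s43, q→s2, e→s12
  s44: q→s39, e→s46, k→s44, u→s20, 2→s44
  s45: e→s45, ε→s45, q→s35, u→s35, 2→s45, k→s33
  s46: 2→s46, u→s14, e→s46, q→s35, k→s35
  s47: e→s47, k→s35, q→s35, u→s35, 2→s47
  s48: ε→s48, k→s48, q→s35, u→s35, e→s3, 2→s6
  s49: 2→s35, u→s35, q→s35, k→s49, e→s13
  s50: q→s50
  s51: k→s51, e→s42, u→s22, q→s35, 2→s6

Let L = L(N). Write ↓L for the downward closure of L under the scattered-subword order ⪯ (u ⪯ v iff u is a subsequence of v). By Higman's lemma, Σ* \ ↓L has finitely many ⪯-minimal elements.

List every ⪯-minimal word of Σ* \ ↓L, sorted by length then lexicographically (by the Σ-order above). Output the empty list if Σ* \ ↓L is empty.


|Q|=52, |F|=29, |δ|=200 (21 ε).
min D↑ (28 st, q0=0, F={2}): 0:2→0,u→1,q→2,k→3,e→0 1:2→4,u→5,q→2,k→6,e→1 2:2→2,u→2,q→2,k→2,e→2 3:2→3,u→6,q→2,k→3,e→7 4:2→4,u→2,q→2,k→8,e→4 5:2→4,u→9,q→2,k→10,e→5 6:2→11,u→10,q→2,k→6,e→12 7:2→13,u→12,q→2,k→7,e→7 8:2→2,u→2,q→2,k→8,e→8 9:2→4,u→2,q→2,k→14,e→9 10:2→11,u→14,q→2,k→10,e→15 11:2→11,u→2,q→2,k→8,e→16 12:2→17,u→15,q→2,k→12,e→12 13:2→13,u→18,q→2,k→13,e→19 14:2→11,u→2,q→2,k→14,e→20 15:2→17,u→20,q→2,k→15,e→15 16:2→17,u→2,q→2,k→8,e→16 17:2→17,u→2,q→2,k→21,e→22 18:2→17,u→23,q→2,k→18,e→24 19:2→19,u→24,q→2,k→2,e→19 20:2→17,u→2,q→2,k→20,e→20 21:2→2,u→2,q→2,k→21,e→25 22:2→22,u→2,q→2,k→2,e→22 23:2→17,u→26,q→2,k→23,e→27 24:2→22,u→27,q→2,k→2,e→24 25:2→2,u→2,q→2,k→2,e→25 26:2→17,u→2,q→2,k→26,e→22 27:2→22,u→22,q→2,k→2,e→27 [Hopcroft].
'q': |S_i|=[41, 8] end={s11,s15,s2,s35,s37,s39,s50,s8} — reject; 1/1 del acc.
'u2u': N↓-sim [41, 35, 17, 4] end={s11,s15,s27,s35} ∉↓L; 3/3 single-dels accept.
'u2k2': |S_i|=[41, 35, 17, 7, 2] end={s11,s35} rej; 4/4 del acc.
'uuuu': run [41, 35, 28, 23, 5] end={s11,s15,s27,s35,s38} — reject; 4/4 single-dels accept.
'ke2ek': N↓-sim [41, 36, 31, 22, 12, 2] end={s11,s35} — reject; 5/5 deletions ∈↓L.
5 words, ⪯-incomp.

A = [q, u2u, u2k2, uuuu, ke2ek].


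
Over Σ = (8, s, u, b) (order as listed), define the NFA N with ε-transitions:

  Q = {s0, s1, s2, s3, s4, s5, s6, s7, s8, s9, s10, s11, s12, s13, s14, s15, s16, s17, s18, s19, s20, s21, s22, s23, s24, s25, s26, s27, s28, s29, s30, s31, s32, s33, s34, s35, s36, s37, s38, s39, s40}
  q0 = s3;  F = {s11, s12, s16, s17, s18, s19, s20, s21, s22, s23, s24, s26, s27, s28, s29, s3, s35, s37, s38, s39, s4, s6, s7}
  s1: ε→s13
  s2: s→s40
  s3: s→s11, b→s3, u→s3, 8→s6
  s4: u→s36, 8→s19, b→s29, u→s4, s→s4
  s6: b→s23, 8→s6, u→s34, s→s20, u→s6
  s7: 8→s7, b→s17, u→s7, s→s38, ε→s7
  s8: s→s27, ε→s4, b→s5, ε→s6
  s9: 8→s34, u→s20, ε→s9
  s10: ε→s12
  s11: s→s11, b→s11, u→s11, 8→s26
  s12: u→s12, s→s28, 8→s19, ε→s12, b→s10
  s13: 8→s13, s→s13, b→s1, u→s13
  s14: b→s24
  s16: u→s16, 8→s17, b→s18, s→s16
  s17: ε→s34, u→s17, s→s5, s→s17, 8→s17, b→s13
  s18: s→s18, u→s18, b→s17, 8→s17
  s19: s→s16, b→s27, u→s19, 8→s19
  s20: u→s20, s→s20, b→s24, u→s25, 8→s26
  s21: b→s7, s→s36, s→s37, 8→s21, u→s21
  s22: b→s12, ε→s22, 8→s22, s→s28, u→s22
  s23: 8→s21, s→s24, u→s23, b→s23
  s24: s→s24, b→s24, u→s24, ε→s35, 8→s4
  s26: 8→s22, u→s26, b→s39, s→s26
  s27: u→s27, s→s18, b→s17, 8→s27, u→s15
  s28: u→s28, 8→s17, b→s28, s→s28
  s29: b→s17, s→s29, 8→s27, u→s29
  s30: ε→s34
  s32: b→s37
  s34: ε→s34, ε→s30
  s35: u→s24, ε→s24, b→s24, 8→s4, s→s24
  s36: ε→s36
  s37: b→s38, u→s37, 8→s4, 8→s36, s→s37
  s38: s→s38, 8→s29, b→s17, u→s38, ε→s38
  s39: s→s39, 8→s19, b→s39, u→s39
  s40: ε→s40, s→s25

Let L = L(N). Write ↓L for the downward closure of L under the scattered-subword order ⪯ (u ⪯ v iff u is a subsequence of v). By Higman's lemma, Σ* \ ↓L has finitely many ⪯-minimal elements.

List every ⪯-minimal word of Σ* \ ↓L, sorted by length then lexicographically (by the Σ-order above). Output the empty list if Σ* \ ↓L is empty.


|Q|=41, |F|=23, |δ|=128 (17 ε).
min D↑ (23 st, q0=0, F={21}): 0:8→1,s→2,u→0,b→0 1:8→1,s→3,u→1,b→4 2:8→5,s→2,u→2,b→2 3:8→5,s→3,u→3,b→6 4:8→7,s→6,u→4,b→4 5:8→8,s→5,u→5,b→9 6:8→10,s→6,u→6,b→6 7:8→7,s→11,u→7,b→12 8:8→8,s→13,u→8,b→14 9:8→15,s→9,u→9,b→9 10:8→15,s→10,u→10,b→16 11:8→10,s→11,u→11,b→17 12:8→12,s→17,u→12,b→18 13:8→18,s→13,u→13,b→13 14:8→15,s→13,u→14,b→14 15:8→15,s→19,u→15,b→20 16:8→20,s→16,u→16,b→18 17:8→16,s→17,u→17,b→18 18:8→18,s→18,u→18,b→21 19:8→18,s→19,u→19,b→22 20:8→20,s→22,u→20,b→18 21:8→21,s→21,u→21,b→21 22:8→18,s→22,u→22,b→18 (ε-aug+det+¬).
'8b8bbb': |S_i|=[32, 30, 25, 18, 12, 6, 2] end={s1,s13} — reject; 6/6 del acc.
's88s8b': run [32, 27, 20, 15, 9, 6, 2] end={s1,s13} rej; 6/6 deletions ∈↓L.
2 obstructions.

Antichain: [8b8bbb, s88s8b].


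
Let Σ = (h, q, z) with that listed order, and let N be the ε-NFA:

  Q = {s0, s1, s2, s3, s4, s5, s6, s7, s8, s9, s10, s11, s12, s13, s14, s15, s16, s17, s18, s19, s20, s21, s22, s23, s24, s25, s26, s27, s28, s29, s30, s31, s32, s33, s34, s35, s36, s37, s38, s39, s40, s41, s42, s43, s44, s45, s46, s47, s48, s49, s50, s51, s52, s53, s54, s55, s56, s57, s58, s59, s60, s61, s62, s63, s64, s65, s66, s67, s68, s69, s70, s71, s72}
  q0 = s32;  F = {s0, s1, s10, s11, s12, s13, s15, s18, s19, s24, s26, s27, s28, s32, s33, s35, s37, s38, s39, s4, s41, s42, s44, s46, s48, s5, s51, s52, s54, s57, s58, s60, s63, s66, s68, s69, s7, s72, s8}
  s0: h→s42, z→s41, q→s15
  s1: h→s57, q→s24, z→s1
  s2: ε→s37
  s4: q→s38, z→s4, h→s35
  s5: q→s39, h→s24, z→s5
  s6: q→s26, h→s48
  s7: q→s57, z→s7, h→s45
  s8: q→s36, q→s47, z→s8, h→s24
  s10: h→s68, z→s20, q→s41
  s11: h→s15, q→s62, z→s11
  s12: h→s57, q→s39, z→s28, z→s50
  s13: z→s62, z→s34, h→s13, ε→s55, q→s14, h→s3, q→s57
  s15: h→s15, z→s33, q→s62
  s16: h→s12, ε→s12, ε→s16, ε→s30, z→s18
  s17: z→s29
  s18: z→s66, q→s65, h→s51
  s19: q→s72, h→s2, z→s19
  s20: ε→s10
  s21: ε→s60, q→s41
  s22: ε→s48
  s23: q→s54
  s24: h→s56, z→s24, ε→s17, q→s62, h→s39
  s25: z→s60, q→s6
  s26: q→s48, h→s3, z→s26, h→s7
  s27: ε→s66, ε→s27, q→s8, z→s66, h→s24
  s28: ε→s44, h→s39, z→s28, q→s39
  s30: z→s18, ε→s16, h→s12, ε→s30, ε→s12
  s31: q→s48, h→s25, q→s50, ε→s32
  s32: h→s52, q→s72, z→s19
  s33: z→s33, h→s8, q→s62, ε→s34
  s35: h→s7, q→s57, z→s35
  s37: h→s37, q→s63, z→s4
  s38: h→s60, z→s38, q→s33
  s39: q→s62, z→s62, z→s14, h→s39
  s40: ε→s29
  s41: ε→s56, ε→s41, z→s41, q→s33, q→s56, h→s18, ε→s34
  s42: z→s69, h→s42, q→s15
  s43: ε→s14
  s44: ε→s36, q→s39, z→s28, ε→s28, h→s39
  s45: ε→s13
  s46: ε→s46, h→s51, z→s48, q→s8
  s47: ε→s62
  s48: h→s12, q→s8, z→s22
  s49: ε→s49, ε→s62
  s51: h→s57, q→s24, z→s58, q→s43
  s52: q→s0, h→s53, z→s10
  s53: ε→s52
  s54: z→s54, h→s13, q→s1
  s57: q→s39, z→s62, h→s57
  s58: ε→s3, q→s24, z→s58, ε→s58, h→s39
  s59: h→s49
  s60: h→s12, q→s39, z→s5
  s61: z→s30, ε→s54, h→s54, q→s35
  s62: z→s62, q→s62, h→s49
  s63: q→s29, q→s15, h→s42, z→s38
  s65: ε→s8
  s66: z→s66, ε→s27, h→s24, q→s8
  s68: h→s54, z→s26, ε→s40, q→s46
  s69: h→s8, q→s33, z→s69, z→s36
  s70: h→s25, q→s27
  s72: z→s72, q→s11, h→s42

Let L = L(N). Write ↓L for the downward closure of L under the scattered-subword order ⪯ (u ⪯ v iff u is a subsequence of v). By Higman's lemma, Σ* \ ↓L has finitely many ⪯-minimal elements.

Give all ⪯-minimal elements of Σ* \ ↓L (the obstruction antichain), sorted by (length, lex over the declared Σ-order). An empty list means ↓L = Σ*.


min(Σ*\↓L) = [qqq, qhzhq, hzhhhz, zhzhqz].

|Q|=73, |F|=39, |δ|=188 (36 ε).
min D↑ (38 st, q0=0, F={13}): 0:h→1,q→2,z→3 1:h→1,q→4,z→5 2:h→6,q→7,z→2 3:h→8,q→2,z→3 4:h→6,q→9,z→10 5:h→11,q→10,z→5 6:h→6,q→9,z→12 7:h→9,q→13,z→7 8:h→8,q→14,z→15 9:h→9,q→13,z→16 10:h→17,q→16,z→10 11:h→18,q→19,z→20 12:h→21,q→16,z→12 13:h→13,q→13,z→13 14:h→6,q→9,z→22 15:h→23,q→22,z→15 16:h→21,q→13,z→16 17:h→24,q→21,z→25 18:h→26,q→27,z→18 19:h→24,q→21,z→28 20:h→29,q→28,z→20 21:h→30,q→13,z→21 22:h→31,q→16,z→22 23:h→29,q→32,z→23 24:h→32,q→30,z→33 25:h→30,q→21,z→25 26:h→26,q→32,z→13 27:h→32,q→30,z→27 28:h→34,q→21,z→28 29:h→26,q→32,z→29 30:h→35,q→13,z→30 31:h→34,q→35,z→36 32:h→32,q→35,z→13 33:h→35,q→30,z→33 34:h→32,q→35,z→37 35:h→35,q→13,z→13 36:h→30,q→35,z→36 37:h→35,q→35,z→37 [Hopcroft].
'qqq': run [59, 41, 17, 4] end={s36,s47,s49,s62} — reject; 3/3 single-dels accept.
'qhzhq': |S_i|=[59, 41, 31, 22, 11, 4] end={s36,s47,s49,s62} — reject; 5/5 single-dels accept.
'hzhhhz': N↓-sim [59, 55, 47, 40, 25, 11, 4] end={s14,s34,s49,s62} — reject; 6/6 single-dels accept.
'zhzhqz': |S_i|=[59, 55, 49, 37, 25, 7, 3] end={s14,s49,s62} — reject; 6/6 del acc.
4 obstructions.


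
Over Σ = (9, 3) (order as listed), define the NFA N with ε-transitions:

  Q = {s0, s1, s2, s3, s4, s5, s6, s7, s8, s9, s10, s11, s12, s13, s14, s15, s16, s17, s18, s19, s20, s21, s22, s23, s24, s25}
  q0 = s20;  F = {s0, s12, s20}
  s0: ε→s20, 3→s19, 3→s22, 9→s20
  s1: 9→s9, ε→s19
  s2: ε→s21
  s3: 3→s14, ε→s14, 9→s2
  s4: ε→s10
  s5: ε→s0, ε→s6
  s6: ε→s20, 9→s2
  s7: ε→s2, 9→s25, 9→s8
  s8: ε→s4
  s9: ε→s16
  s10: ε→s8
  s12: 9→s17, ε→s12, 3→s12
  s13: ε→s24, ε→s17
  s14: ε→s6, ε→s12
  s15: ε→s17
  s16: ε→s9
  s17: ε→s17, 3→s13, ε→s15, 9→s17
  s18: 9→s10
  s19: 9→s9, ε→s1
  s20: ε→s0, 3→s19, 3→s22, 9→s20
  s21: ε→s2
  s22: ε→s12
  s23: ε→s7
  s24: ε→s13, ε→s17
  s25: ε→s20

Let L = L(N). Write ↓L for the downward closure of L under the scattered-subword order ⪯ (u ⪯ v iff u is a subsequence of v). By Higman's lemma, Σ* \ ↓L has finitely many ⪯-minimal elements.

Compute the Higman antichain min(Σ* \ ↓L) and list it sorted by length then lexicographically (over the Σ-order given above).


A = [39].

|Q|=26, |F|=3, |δ|=47 (29 ε).
min D↑ (3 st, q0=0, F={2}): 0:9→0,3→1 1:9→2,3→1 2:9→2,3→2.
'39': N↓-sim [12, 10, 6] end={s13,s15,s16,s17,s24,s9} — reject; 2/2 single-dels accept.
1 words, ⪯-incomp.


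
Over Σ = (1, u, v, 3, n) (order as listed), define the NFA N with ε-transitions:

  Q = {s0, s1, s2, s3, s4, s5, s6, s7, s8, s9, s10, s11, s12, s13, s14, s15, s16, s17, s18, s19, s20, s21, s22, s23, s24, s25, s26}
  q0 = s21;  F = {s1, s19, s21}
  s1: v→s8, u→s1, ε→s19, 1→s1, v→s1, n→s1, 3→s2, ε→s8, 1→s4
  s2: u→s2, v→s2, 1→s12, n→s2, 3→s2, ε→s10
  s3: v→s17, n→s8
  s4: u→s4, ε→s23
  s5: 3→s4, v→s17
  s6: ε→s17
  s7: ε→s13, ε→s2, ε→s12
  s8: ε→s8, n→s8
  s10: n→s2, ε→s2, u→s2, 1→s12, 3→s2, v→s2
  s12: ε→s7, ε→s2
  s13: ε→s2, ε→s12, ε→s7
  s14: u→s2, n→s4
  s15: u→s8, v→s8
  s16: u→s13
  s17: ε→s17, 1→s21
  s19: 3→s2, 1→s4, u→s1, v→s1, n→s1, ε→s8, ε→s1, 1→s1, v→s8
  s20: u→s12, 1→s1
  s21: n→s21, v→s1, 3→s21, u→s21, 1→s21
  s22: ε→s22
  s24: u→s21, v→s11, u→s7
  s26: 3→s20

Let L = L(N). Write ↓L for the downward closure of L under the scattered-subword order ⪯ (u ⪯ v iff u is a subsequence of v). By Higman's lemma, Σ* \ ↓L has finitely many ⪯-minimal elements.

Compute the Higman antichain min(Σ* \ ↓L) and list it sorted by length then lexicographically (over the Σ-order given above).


min(Σ*\↓L) = [v3].

|Q|=27, |F|=3, |δ|=66 (19 ε).
min D↑ (3 st, q0=0, F={2}): 0:1→0,u→0,v→1,3→0,n→0 1:1→1,u→1,v→1,3→2,n→1 2:1→2,u→2,v→2,3→2,n→2 (ε-aug+det+¬).
'v3': run [11, 10, 5] end={s10,s12,s13,s2,s7} ∉↓L; 2/2 single-dels accept.
1 obstructions.
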